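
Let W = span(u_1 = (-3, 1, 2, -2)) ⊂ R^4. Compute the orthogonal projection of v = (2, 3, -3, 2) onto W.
proj_W(v) = (13/6, -13/18, -13/9, 13/9)

Set up U = [u_1 | ... | u_1] ∈ R^(4×1). The projector onto W = col(U) is P = U (U^T U)^(-1) U^T.
Compute U^T U =
  [18],
and U^T v = (-13).
Solve U^T U · c = U^T v for the coefficients: c = (-13/18). The projection is proj_W(v) = U c.
Check: (v - proj_W(v)) · u_1 = 0  (should be 0).
Result: proj_W(v) = (13/6, -13/18, -13/9, 13/9).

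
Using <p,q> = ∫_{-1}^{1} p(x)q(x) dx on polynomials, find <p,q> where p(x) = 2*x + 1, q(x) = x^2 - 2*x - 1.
<p,q> = -4

Expand the product: p(x)·q(x) = 2*x^3 - 3*x^2 - 4*x - 1.
∫_{-1}^{1} of each monomial x^k gives [2/(k+1) if k even, 0 if k odd]. Integrating term-by-term (or equivalently evaluating the antiderivative F(x) = x^4/2 - x^3 - 2*x^2 - x at the endpoints):
  F(1) − F(−1) = -7/2 − (1/2) = -4.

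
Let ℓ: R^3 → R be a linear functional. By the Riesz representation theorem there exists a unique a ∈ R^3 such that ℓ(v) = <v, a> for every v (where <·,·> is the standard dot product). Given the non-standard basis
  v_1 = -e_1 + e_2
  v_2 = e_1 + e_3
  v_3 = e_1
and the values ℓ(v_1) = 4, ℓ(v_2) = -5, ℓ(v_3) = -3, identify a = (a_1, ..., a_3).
a = (-3, 1, -2)

Write a = (a_1, ..., a_3) in the standard basis. For each basis vector v_i, ℓ(v_i) = <v_i, a> is a linear equation in the a_j's. Collect the n equations into a matrix system V a = ℓ, where row i of V is v_i (expressed in the standard basis). Since V is invertible (lower-triangular with 1s on the diagonal, up to permutation), solve by back-substitution:
  V =
[[-1, 1, 0],
 [1, 0, 1],
 [1, 0, 0]]
  V a = (4, -5, -3)
Solving gives a = (-3, 1, -2).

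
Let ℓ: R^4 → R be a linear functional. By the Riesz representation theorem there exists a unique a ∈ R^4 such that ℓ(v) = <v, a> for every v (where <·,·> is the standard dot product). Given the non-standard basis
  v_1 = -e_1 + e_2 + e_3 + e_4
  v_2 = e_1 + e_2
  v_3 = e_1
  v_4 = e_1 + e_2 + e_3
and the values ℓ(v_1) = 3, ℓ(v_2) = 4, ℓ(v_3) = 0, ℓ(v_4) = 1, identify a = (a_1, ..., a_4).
a = (0, 4, -3, 2)

Write a = (a_1, ..., a_4) in the standard basis. For each basis vector v_i, ℓ(v_i) = <v_i, a> is a linear equation in the a_j's. Collect the n equations into a matrix system V a = ℓ, where row i of V is v_i (expressed in the standard basis). Since V is invertible (lower-triangular with 1s on the diagonal, up to permutation), solve by back-substitution:
  V =
[[-1, 1, 1, 1],
 [1, 1, 0, 0],
 [1, 0, 0, 0],
 [1, 1, 1, 0]]
  V a = (3, 4, 0, 1)
Solving gives a = (0, 4, -3, 2).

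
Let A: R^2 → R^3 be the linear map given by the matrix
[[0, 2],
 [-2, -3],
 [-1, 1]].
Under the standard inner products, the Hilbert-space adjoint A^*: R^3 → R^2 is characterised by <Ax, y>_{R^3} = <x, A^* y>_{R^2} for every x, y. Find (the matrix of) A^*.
A^* = A^T =
[[0, -2, -1],
 [2, -3, 1]]

For real matrices with standard dot products, the defining identity <Ax, y> = <x, A^* y> gives (Ax)^T y = x^T (A^*) y, i.e. x^T A^T y = x^T (A^*) y. Since this holds for all x, y, we must have A^* = A^T. Therefore
A^* =
[[0, -2, -1],
 [2, -3, 1]].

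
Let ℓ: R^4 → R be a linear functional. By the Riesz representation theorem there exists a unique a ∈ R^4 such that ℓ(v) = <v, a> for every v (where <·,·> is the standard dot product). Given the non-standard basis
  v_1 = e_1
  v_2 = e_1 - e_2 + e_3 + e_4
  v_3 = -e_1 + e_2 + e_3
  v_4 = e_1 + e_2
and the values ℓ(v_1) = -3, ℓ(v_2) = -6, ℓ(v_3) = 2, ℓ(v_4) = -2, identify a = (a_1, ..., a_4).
a = (-3, 1, -2, 0)

Write a = (a_1, ..., a_4) in the standard basis. For each basis vector v_i, ℓ(v_i) = <v_i, a> is a linear equation in the a_j's. Collect the n equations into a matrix system V a = ℓ, where row i of V is v_i (expressed in the standard basis). Since V is invertible (lower-triangular with 1s on the diagonal, up to permutation), solve by back-substitution:
  V =
[[1, 0, 0, 0],
 [1, -1, 1, 1],
 [-1, 1, 1, 0],
 [1, 1, 0, 0]]
  V a = (-3, -6, 2, -2)
Solving gives a = (-3, 1, -2, 0).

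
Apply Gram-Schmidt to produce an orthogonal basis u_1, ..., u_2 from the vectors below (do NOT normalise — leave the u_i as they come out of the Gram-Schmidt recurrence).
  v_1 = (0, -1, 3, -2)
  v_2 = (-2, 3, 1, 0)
Orthogonal basis:
  u_1 = (0, -1, 3, -2)
  u_2 = (-2, 3, 1, 0)

Apply the Gram-Schmidt recurrence
  u_1 = v_1
  u_i = v_i − Σ_{j<i} ((v_i · u_j) / (u_j · u_j)) · u_j.

Step by step this gives:
  u_1 = (0, -1, 3, -2)
  u_2 = (-2, 3, 1, 0)

Orthogonality check:
  u_2 · u_1 = 0 (should be 0)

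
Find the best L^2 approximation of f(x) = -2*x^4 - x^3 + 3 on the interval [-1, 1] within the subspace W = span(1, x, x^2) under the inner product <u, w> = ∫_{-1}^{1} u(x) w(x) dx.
g(x) = -12*x^2/7 - 3*x/5 + 111/35

The best approximation g ∈ W is the orthogonal projection of f onto W. Writing g = a_0 + a_1 x + a_2 x^2, the coefficients solve the normal equations G · a = b where
  G_{ij} = <φ_i, φ_j> and b_i = <f, φ_i>, with φ_0 = 1, φ_1 = x, φ_2 = x^2.
G =
  [2, 0, 2/3]
  [0, 2/3, 0]
  [2/3, 0, 2/5],
b = (26/5, -2/5, 10/7).
Solving gives a_0 = 111/35, a_1 = -3/5, a_2 = -12/7, so
  g(x) = -12*x^2/7 - 3*x/5 + 111/35.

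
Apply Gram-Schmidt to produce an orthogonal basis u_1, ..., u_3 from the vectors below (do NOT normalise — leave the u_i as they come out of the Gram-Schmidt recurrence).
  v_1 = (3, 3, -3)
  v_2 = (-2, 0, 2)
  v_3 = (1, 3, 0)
Orthogonal basis:
  u_1 = (3, 3, -3)
  u_2 = (-2/3, 4/3, 2/3)
  u_3 = (1/2, 0, 1/2)

Apply the Gram-Schmidt recurrence
  u_1 = v_1
  u_i = v_i − Σ_{j<i} ((v_i · u_j) / (u_j · u_j)) · u_j.

Step by step this gives:
  u_1 = (3, 3, -3)
  u_2 = (-2/3, 4/3, 2/3)
  u_3 = (1/2, 0, 1/2)

Orthogonality check:
  u_2 · u_1 = 0 (should be 0)
  u_3 · u_1 = 0 (should be 0)
  u_3 · u_2 = 0 (should be 0)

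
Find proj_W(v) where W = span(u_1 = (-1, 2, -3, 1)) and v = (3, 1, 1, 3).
proj_W(v) = (1/15, -2/15, 1/5, -1/15)

Set up U = [u_1 | ... | u_1] ∈ R^(4×1). The projector onto W = col(U) is P = U (U^T U)^(-1) U^T.
Compute U^T U =
  [15],
and U^T v = (-1).
Solve U^T U · c = U^T v for the coefficients: c = (-1/15). The projection is proj_W(v) = U c.
Check: (v - proj_W(v)) · u_1 = 0  (should be 0).
Result: proj_W(v) = (1/15, -2/15, 1/5, -1/15).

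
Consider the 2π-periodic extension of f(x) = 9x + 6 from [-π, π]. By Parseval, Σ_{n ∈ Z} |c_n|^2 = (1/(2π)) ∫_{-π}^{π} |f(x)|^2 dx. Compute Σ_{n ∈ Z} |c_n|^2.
Σ |c_n|^2 = 27π^2 + 36

Expand and integrate term by term over [-π, π]:
  ∫ (9x)^2 dx = 81·(2π^3/3); ∫ 2·9·(6)·x dx = 0 (odd integrand); ∫ 6^2 dx = 36·2π.
So (1/(2π)) ∫_{-π}^{π} (9x + 6)^2 dx = 81π^2/3 + 36 = 27π^2 + 36.
Parseval ⇒ Σ |c_n|^2 = 27π^2 + 36.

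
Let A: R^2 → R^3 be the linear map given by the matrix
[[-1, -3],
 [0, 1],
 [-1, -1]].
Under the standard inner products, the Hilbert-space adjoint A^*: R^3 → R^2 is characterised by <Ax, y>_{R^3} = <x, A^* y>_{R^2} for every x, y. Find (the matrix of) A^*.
A^* = A^T =
[[-1, 0, -1],
 [-3, 1, -1]]

For real matrices with standard dot products, the defining identity <Ax, y> = <x, A^* y> gives (Ax)^T y = x^T (A^*) y, i.e. x^T A^T y = x^T (A^*) y. Since this holds for all x, y, we must have A^* = A^T. Therefore
A^* =
[[-1, 0, -1],
 [-3, 1, -1]].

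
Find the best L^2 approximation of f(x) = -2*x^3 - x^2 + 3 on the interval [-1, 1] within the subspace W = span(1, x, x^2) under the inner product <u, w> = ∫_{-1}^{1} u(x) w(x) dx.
g(x) = -x^2 - 6*x/5 + 3

The best approximation g ∈ W is the orthogonal projection of f onto W. Writing g = a_0 + a_1 x + a_2 x^2, the coefficients solve the normal equations G · a = b where
  G_{ij} = <φ_i, φ_j> and b_i = <f, φ_i>, with φ_0 = 1, φ_1 = x, φ_2 = x^2.
G =
  [2, 0, 2/3]
  [0, 2/3, 0]
  [2/3, 0, 2/5],
b = (16/3, -4/5, 8/5).
Solving gives a_0 = 3, a_1 = -6/5, a_2 = -1, so
  g(x) = -x^2 - 6*x/5 + 3.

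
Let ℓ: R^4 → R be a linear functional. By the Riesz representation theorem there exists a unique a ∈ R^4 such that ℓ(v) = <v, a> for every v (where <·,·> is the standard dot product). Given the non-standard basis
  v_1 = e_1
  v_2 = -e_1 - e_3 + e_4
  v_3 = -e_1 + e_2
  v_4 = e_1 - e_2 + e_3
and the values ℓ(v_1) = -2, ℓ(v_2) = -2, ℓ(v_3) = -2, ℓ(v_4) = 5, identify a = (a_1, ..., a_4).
a = (-2, -4, 3, -1)

Write a = (a_1, ..., a_4) in the standard basis. For each basis vector v_i, ℓ(v_i) = <v_i, a> is a linear equation in the a_j's. Collect the n equations into a matrix system V a = ℓ, where row i of V is v_i (expressed in the standard basis). Since V is invertible (lower-triangular with 1s on the diagonal, up to permutation), solve by back-substitution:
  V =
[[1, 0, 0, 0],
 [-1, 0, -1, 1],
 [-1, 1, 0, 0],
 [1, -1, 1, 0]]
  V a = (-2, -2, -2, 5)
Solving gives a = (-2, -4, 3, -1).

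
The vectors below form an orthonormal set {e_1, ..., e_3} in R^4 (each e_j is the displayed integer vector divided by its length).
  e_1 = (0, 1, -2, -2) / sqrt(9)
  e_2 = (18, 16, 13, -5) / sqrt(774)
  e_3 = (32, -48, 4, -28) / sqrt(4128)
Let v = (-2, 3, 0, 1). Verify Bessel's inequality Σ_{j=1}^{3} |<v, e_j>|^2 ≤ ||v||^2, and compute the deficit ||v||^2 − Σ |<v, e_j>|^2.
Σ |<v, e_j>|^2 = 41/3; ||v||^2 = 14; deficit = 1/3

Write each e_j = u_j / sqrt(<u_j, u_j>) where u_j is the displayed integer vector. Then <v, e_j> = <v, u_j> / sqrt(<u_j, u_j>), so |<v, e_j>|^2 = <v, u_j>^2 / <u_j, u_j>.
Coefficients: <v, e_1> = 1/sqrt(9), <v, e_2> = 7/sqrt(774), <v, e_3> = -236/sqrt(4128).
Square and sum: Σ |<v, e_j>|^2 = 41/3.
Compute ||v||^2 = v·v = 14.
Deficit = 14 − 41/3 = 1/3 ≥ 0, confirming Bessel's inequality. (The deficit equals ||v − Σ <v,e_j> e_j||^2, the squared distance from v to span{e_j}.)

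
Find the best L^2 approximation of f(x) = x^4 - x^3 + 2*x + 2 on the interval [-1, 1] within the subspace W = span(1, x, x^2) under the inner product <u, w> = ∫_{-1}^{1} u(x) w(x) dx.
g(x) = 6*x^2/7 + 7*x/5 + 67/35

The best approximation g ∈ W is the orthogonal projection of f onto W. Writing g = a_0 + a_1 x + a_2 x^2, the coefficients solve the normal equations G · a = b where
  G_{ij} = <φ_i, φ_j> and b_i = <f, φ_i>, with φ_0 = 1, φ_1 = x, φ_2 = x^2.
G =
  [2, 0, 2/3]
  [0, 2/3, 0]
  [2/3, 0, 2/5],
b = (22/5, 14/15, 34/21).
Solving gives a_0 = 67/35, a_1 = 7/5, a_2 = 6/7, so
  g(x) = 6*x^2/7 + 7*x/5 + 67/35.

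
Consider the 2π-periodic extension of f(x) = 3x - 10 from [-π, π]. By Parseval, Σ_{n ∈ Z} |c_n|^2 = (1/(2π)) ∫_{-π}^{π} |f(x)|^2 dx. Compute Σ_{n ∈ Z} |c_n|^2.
Σ |c_n|^2 = 3π^2 + 100

Expand and integrate term by term over [-π, π]:
  ∫ (3x)^2 dx = 9·(2π^3/3); ∫ 2·3·(-10)·x dx = 0 (odd integrand); ∫ (-10)^2 dx = 100·2π.
So (1/(2π)) ∫_{-π}^{π} (3x - 10)^2 dx = 9π^2/3 + 100 = 3π^2 + 100.
Parseval ⇒ Σ |c_n|^2 = 3π^2 + 100.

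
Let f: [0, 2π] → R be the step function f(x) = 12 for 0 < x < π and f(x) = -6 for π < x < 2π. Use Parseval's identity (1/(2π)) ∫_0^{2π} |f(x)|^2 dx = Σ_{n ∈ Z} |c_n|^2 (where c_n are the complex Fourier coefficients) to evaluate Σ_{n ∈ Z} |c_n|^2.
Σ |c_n|^2 = 90

Parseval equates the L^2 energy of f (normalised by 1/(2π)) with the ℓ^2 sum of its Fourier coefficients: (1/(2π)) ∫_0^{2π} |f|^2 = Σ |c_n|^2.
Compute the left side: (1/(2π)) [∫_0^π 12^2 dx + ∫_π^{2π} (-6)^2 dx] = (1/(2π)) · (144π + 36π) = (144 + 36)/2 = 90.
So Σ_{n ∈ Z} |c_n|^2 = 90.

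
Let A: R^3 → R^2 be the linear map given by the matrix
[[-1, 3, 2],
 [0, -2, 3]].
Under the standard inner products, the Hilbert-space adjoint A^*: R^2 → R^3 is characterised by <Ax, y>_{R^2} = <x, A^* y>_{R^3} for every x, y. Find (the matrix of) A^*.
A^* = A^T =
[[-1, 0],
 [3, -2],
 [2, 3]]

For real matrices with standard dot products, the defining identity <Ax, y> = <x, A^* y> gives (Ax)^T y = x^T (A^*) y, i.e. x^T A^T y = x^T (A^*) y. Since this holds for all x, y, we must have A^* = A^T. Therefore
A^* =
[[-1, 0],
 [3, -2],
 [2, 3]].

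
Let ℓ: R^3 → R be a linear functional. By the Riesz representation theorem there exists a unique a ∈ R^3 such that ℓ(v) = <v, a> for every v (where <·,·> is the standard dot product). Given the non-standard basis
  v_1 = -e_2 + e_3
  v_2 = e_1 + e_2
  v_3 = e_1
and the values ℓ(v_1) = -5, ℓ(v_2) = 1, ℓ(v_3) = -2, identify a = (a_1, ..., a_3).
a = (-2, 3, -2)

Write a = (a_1, ..., a_3) in the standard basis. For each basis vector v_i, ℓ(v_i) = <v_i, a> is a linear equation in the a_j's. Collect the n equations into a matrix system V a = ℓ, where row i of V is v_i (expressed in the standard basis). Since V is invertible (lower-triangular with 1s on the diagonal, up to permutation), solve by back-substitution:
  V =
[[0, -1, 1],
 [1, 1, 0],
 [1, 0, 0]]
  V a = (-5, 1, -2)
Solving gives a = (-2, 3, -2).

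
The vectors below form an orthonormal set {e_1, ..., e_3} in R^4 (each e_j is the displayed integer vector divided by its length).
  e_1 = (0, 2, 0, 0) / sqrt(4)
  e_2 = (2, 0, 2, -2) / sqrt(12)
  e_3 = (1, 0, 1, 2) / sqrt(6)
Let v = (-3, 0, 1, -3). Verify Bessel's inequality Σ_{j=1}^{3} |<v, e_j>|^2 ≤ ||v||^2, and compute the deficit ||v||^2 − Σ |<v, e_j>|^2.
Σ |<v, e_j>|^2 = 11; ||v||^2 = 19; deficit = 8

Write each e_j = u_j / sqrt(<u_j, u_j>) where u_j is the displayed integer vector. Then <v, e_j> = <v, u_j> / sqrt(<u_j, u_j>), so |<v, e_j>|^2 = <v, u_j>^2 / <u_j, u_j>.
Coefficients: <v, e_1> = 0/sqrt(4), <v, e_2> = 2/sqrt(12), <v, e_3> = -8/sqrt(6).
Square and sum: Σ |<v, e_j>|^2 = 11.
Compute ||v||^2 = v·v = 19.
Deficit = 19 − 11 = 8 ≥ 0, confirming Bessel's inequality. (The deficit equals ||v − Σ <v,e_j> e_j||^2, the squared distance from v to span{e_j}.)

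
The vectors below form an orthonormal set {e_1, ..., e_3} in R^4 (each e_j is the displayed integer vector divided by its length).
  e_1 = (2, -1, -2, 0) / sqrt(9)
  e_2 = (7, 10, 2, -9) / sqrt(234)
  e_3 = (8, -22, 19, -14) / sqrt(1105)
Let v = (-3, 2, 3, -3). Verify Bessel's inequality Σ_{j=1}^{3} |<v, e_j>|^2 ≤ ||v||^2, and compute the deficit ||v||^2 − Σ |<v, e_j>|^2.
Σ |<v, e_j>|^2 = 2297/85; ||v||^2 = 31; deficit = 338/85

Write each e_j = u_j / sqrt(<u_j, u_j>) where u_j is the displayed integer vector. Then <v, e_j> = <v, u_j> / sqrt(<u_j, u_j>), so |<v, e_j>|^2 = <v, u_j>^2 / <u_j, u_j>.
Coefficients: <v, e_1> = -14/sqrt(9), <v, e_2> = 32/sqrt(234), <v, e_3> = 31/sqrt(1105).
Square and sum: Σ |<v, e_j>|^2 = 2297/85.
Compute ||v||^2 = v·v = 31.
Deficit = 31 − 2297/85 = 338/85 ≥ 0, confirming Bessel's inequality. (The deficit equals ||v − Σ <v,e_j> e_j||^2, the squared distance from v to span{e_j}.)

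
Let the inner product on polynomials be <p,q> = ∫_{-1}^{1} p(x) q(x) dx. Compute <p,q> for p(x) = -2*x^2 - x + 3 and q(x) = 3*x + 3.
<p,q> = 12

Expand the product: p(x)·q(x) = -6*x^3 - 9*x^2 + 6*x + 9.
∫_{-1}^{1} of each monomial x^k gives [2/(k+1) if k even, 0 if k odd]. Integrating term-by-term (or equivalently evaluating the antiderivative F(x) = -3*x^4/2 - 3*x^3 + 3*x^2 + 9*x at the endpoints):
  F(1) − F(−1) = 15/2 − (-9/2) = 12.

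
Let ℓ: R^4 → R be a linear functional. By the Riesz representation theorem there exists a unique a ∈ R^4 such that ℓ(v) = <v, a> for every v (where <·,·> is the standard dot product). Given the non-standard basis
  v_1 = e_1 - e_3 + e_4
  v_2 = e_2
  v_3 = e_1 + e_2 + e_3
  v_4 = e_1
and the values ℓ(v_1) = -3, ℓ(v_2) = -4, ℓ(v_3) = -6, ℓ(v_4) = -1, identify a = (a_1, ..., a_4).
a = (-1, -4, -1, -3)

Write a = (a_1, ..., a_4) in the standard basis. For each basis vector v_i, ℓ(v_i) = <v_i, a> is a linear equation in the a_j's. Collect the n equations into a matrix system V a = ℓ, where row i of V is v_i (expressed in the standard basis). Since V is invertible (lower-triangular with 1s on the diagonal, up to permutation), solve by back-substitution:
  V =
[[1, 0, -1, 1],
 [0, 1, 0, 0],
 [1, 1, 1, 0],
 [1, 0, 0, 0]]
  V a = (-3, -4, -6, -1)
Solving gives a = (-1, -4, -1, -3).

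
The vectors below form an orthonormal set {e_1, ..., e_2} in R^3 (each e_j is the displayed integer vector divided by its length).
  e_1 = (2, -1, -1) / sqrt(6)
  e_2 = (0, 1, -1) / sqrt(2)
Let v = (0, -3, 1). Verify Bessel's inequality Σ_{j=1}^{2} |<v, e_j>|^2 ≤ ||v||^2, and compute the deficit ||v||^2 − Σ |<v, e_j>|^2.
Σ |<v, e_j>|^2 = 26/3; ||v||^2 = 10; deficit = 4/3

Write each e_j = u_j / sqrt(<u_j, u_j>) where u_j is the displayed integer vector. Then <v, e_j> = <v, u_j> / sqrt(<u_j, u_j>), so |<v, e_j>|^2 = <v, u_j>^2 / <u_j, u_j>.
Coefficients: <v, e_1> = 2/sqrt(6), <v, e_2> = -4/sqrt(2).
Square and sum: Σ |<v, e_j>|^2 = 26/3.
Compute ||v||^2 = v·v = 10.
Deficit = 10 − 26/3 = 4/3 ≥ 0, confirming Bessel's inequality. (The deficit equals ||v − Σ <v,e_j> e_j||^2, the squared distance from v to span{e_j}.)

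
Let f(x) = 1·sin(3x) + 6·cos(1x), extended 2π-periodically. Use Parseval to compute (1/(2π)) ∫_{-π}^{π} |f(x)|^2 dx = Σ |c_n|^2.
Σ |c_n|^2 = 37/2

Expand |f|^2 and use orthogonality of {sin(nx), cos(mx)} on [-π, π]:
  ∫_{-π}^{π} sin(nx)^2 dx = π, ∫ cos(mx)^2 dx = π, and cross terms integrate to 0.
So ∫_{-π}^{π} f(x)^2 dx = 1^2 · π + 6^2 · π = (1 + 36)π.
Divide by 2π: (1 + 36)/2 = 37/2.
By Parseval, this equals Σ |c_n|^2.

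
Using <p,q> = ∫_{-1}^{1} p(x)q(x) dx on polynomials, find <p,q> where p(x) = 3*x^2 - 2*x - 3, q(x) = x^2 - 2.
<p,q> = 36/5

Expand the product: p(x)·q(x) = 3*x^4 - 2*x^3 - 9*x^2 + 4*x + 6.
∫_{-1}^{1} of each monomial x^k gives [2/(k+1) if k even, 0 if k odd]. Integrating term-by-term (or equivalently evaluating the antiderivative F(x) = 3*x^5/5 - x^4/2 - 3*x^3 + 2*x^2 + 6*x at the endpoints):
  F(1) − F(−1) = 51/10 − (-21/10) = 36/5.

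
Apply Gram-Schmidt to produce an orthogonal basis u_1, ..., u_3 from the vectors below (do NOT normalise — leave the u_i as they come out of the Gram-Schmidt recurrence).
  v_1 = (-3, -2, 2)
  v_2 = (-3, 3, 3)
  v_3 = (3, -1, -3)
Orthogonal basis:
  u_1 = (-3, -2, 2)
  u_2 = (-24/17, 69/17, 33/17)
  u_3 = (-4/21, 1/21, -5/21)

Apply the Gram-Schmidt recurrence
  u_1 = v_1
  u_i = v_i − Σ_{j<i} ((v_i · u_j) / (u_j · u_j)) · u_j.

Step by step this gives:
  u_1 = (-3, -2, 2)
  u_2 = (-24/17, 69/17, 33/17)
  u_3 = (-4/21, 1/21, -5/21)

Orthogonality check:
  u_2 · u_1 = 0 (should be 0)
  u_3 · u_1 = 0 (should be 0)
  u_3 · u_2 = 0 (should be 0)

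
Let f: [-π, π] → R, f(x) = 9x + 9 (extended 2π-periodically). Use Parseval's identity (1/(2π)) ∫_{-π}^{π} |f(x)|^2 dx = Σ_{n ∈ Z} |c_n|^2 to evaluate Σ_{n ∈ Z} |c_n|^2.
Σ |c_n|^2 = 27π^2 + 81

Expand and integrate term by term over [-π, π]:
  ∫ (9x)^2 dx = 81·(2π^3/3); ∫ 2·9·(9)·x dx = 0 (odd integrand); ∫ 9^2 dx = 81·2π.
So (1/(2π)) ∫_{-π}^{π} (9x + 9)^2 dx = 81π^2/3 + 81 = 27π^2 + 81.
Parseval ⇒ Σ |c_n|^2 = 27π^2 + 81.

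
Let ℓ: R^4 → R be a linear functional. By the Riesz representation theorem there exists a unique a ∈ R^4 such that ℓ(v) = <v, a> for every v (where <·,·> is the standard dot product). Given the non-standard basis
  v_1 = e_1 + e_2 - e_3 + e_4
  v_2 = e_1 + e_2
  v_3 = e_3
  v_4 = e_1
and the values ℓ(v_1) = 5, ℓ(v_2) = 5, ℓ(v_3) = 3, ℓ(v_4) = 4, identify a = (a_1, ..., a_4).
a = (4, 1, 3, 3)

Write a = (a_1, ..., a_4) in the standard basis. For each basis vector v_i, ℓ(v_i) = <v_i, a> is a linear equation in the a_j's. Collect the n equations into a matrix system V a = ℓ, where row i of V is v_i (expressed in the standard basis). Since V is invertible (lower-triangular with 1s on the diagonal, up to permutation), solve by back-substitution:
  V =
[[1, 1, -1, 1],
 [1, 1, 0, 0],
 [0, 0, 1, 0],
 [1, 0, 0, 0]]
  V a = (5, 5, 3, 4)
Solving gives a = (4, 1, 3, 3).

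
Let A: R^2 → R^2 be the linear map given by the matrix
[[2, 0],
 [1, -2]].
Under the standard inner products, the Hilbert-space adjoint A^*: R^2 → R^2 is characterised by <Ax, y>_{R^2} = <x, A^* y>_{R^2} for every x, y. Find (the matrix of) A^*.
A^* = A^T =
[[2, 1],
 [0, -2]]

For real matrices with standard dot products, the defining identity <Ax, y> = <x, A^* y> gives (Ax)^T y = x^T (A^*) y, i.e. x^T A^T y = x^T (A^*) y. Since this holds for all x, y, we must have A^* = A^T. Therefore
A^* =
[[2, 1],
 [0, -2]].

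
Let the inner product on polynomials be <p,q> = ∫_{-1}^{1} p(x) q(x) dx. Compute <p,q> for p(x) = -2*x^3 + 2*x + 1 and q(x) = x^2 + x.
<p,q> = 6/5

Expand the product: p(x)·q(x) = -2*x^5 - 2*x^4 + 2*x^3 + 3*x^2 + x.
∫_{-1}^{1} of each monomial x^k gives [2/(k+1) if k even, 0 if k odd]. Integrating term-by-term (or equivalently evaluating the antiderivative F(x) = -x^6/3 - 2*x^5/5 + x^4/2 + x^3 + x^2/2 at the endpoints):
  F(1) − F(−1) = 19/15 − (1/15) = 6/5.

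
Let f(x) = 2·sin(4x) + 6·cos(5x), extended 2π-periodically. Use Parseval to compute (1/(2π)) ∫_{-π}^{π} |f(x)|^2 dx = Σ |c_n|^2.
Σ |c_n|^2 = 20

Expand |f|^2 and use orthogonality of {sin(nx), cos(mx)} on [-π, π]:
  ∫_{-π}^{π} sin(nx)^2 dx = π, ∫ cos(mx)^2 dx = π, and cross terms integrate to 0.
So ∫_{-π}^{π} f(x)^2 dx = 2^2 · π + 6^2 · π = (4 + 36)π.
Divide by 2π: (4 + 36)/2 = 20.
By Parseval, this equals Σ |c_n|^2.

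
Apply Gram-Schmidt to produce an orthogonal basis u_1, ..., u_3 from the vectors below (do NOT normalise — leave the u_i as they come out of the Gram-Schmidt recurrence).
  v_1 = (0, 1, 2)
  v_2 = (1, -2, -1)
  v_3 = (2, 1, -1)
Orthogonal basis:
  u_1 = (0, 1, 2)
  u_2 = (1, -6/5, 3/5)
  u_3 = (27/14, 9/7, -9/14)

Apply the Gram-Schmidt recurrence
  u_1 = v_1
  u_i = v_i − Σ_{j<i} ((v_i · u_j) / (u_j · u_j)) · u_j.

Step by step this gives:
  u_1 = (0, 1, 2)
  u_2 = (1, -6/5, 3/5)
  u_3 = (27/14, 9/7, -9/14)

Orthogonality check:
  u_2 · u_1 = 0 (should be 0)
  u_3 · u_1 = 0 (should be 0)
  u_3 · u_2 = 0 (should be 0)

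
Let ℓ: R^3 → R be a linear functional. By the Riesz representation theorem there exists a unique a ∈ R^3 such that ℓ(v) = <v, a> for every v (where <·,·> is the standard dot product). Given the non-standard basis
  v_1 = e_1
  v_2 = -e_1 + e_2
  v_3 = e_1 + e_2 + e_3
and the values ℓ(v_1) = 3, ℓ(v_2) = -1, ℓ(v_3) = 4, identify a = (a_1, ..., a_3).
a = (3, 2, -1)

Write a = (a_1, ..., a_3) in the standard basis. For each basis vector v_i, ℓ(v_i) = <v_i, a> is a linear equation in the a_j's. Collect the n equations into a matrix system V a = ℓ, where row i of V is v_i (expressed in the standard basis). Since V is invertible (lower-triangular with 1s on the diagonal, up to permutation), solve by back-substitution:
  V =
[[1, 0, 0],
 [-1, 1, 0],
 [1, 1, 1]]
  V a = (3, -1, 4)
Solving gives a = (3, 2, -1).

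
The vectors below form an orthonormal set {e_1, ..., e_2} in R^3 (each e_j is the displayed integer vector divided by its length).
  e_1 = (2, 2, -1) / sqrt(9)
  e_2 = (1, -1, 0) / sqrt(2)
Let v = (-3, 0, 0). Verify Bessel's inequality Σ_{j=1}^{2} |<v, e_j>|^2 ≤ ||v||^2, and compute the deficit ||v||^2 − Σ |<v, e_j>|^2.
Σ |<v, e_j>|^2 = 17/2; ||v||^2 = 9; deficit = 1/2

Write each e_j = u_j / sqrt(<u_j, u_j>) where u_j is the displayed integer vector. Then <v, e_j> = <v, u_j> / sqrt(<u_j, u_j>), so |<v, e_j>|^2 = <v, u_j>^2 / <u_j, u_j>.
Coefficients: <v, e_1> = -6/sqrt(9), <v, e_2> = -3/sqrt(2).
Square and sum: Σ |<v, e_j>|^2 = 17/2.
Compute ||v||^2 = v·v = 9.
Deficit = 9 − 17/2 = 1/2 ≥ 0, confirming Bessel's inequality. (The deficit equals ||v − Σ <v,e_j> e_j||^2, the squared distance from v to span{e_j}.)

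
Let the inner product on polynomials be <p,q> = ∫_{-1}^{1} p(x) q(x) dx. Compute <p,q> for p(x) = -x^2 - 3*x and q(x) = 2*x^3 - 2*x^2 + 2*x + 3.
<p,q> = -38/5

Expand the product: p(x)·q(x) = -2*x^5 - 4*x^4 + 4*x^3 - 9*x^2 - 9*x.
∫_{-1}^{1} of each monomial x^k gives [2/(k+1) if k even, 0 if k odd]. Integrating term-by-term (or equivalently evaluating the antiderivative F(x) = -x^6/3 - 4*x^5/5 + x^4 - 3*x^3 - 9*x^2/2 at the endpoints):
  F(1) − F(−1) = -229/30 − (-1/30) = -38/5.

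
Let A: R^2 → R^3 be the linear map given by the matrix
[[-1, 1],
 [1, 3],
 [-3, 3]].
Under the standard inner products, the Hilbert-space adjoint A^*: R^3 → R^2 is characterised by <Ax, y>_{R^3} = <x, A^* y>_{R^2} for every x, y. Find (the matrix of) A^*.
A^* = A^T =
[[-1, 1, -3],
 [1, 3, 3]]

For real matrices with standard dot products, the defining identity <Ax, y> = <x, A^* y> gives (Ax)^T y = x^T (A^*) y, i.e. x^T A^T y = x^T (A^*) y. Since this holds for all x, y, we must have A^* = A^T. Therefore
A^* =
[[-1, 1, -3],
 [1, 3, 3]].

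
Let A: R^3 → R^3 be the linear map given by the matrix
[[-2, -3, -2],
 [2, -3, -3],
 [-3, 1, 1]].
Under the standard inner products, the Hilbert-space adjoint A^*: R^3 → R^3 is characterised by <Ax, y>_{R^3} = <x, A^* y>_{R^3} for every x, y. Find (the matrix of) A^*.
A^* = A^T =
[[-2, 2, -3],
 [-3, -3, 1],
 [-2, -3, 1]]

For real matrices with standard dot products, the defining identity <Ax, y> = <x, A^* y> gives (Ax)^T y = x^T (A^*) y, i.e. x^T A^T y = x^T (A^*) y. Since this holds for all x, y, we must have A^* = A^T. Therefore
A^* =
[[-2, 2, -3],
 [-3, -3, 1],
 [-2, -3, 1]].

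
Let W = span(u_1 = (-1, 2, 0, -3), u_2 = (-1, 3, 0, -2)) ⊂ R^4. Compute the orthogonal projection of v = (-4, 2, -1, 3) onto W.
proj_W(v) = (-1/9, 25/9, 0, 20/9)

Set up U = [u_1 | ... | u_2] ∈ R^(4×2). The projector onto W = col(U) is P = U (U^T U)^(-1) U^T.
Compute U^T U =
  [14, 13]
  [13, 14],
and U^T v = (-1, 4).
Solve U^T U · c = U^T v for the coefficients: c = (-22/9, 23/9). The projection is proj_W(v) = U c.
Check: (v - proj_W(v)) · u_1 = 0  (should be 0).
Check: (v - proj_W(v)) · u_2 = 0  (should be 0).
Result: proj_W(v) = (-1/9, 25/9, 0, 20/9).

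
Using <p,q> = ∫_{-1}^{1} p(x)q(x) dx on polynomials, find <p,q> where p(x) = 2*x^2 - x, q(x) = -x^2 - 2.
<p,q> = -52/15

Expand the product: p(x)·q(x) = -2*x^4 + x^3 - 4*x^2 + 2*x.
∫_{-1}^{1} of each monomial x^k gives [2/(k+1) if k even, 0 if k odd]. Integrating term-by-term (or equivalently evaluating the antiderivative F(x) = -2*x^5/5 + x^4/4 - 4*x^3/3 + x^2 at the endpoints):
  F(1) − F(−1) = -29/60 − (179/60) = -52/15.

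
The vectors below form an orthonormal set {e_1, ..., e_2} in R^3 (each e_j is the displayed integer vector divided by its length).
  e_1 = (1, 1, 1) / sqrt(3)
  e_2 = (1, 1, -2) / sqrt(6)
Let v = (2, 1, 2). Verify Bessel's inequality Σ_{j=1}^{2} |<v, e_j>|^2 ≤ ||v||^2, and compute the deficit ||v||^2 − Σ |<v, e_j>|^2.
Σ |<v, e_j>|^2 = 17/2; ||v||^2 = 9; deficit = 1/2

Write each e_j = u_j / sqrt(<u_j, u_j>) where u_j is the displayed integer vector. Then <v, e_j> = <v, u_j> / sqrt(<u_j, u_j>), so |<v, e_j>|^2 = <v, u_j>^2 / <u_j, u_j>.
Coefficients: <v, e_1> = 5/sqrt(3), <v, e_2> = -1/sqrt(6).
Square and sum: Σ |<v, e_j>|^2 = 17/2.
Compute ||v||^2 = v·v = 9.
Deficit = 9 − 17/2 = 1/2 ≥ 0, confirming Bessel's inequality. (The deficit equals ||v − Σ <v,e_j> e_j||^2, the squared distance from v to span{e_j}.)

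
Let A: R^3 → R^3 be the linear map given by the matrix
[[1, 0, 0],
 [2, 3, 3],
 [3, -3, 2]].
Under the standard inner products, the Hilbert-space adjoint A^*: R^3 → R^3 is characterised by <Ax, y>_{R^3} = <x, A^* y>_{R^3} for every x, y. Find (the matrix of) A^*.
A^* = A^T =
[[1, 2, 3],
 [0, 3, -3],
 [0, 3, 2]]

For real matrices with standard dot products, the defining identity <Ax, y> = <x, A^* y> gives (Ax)^T y = x^T (A^*) y, i.e. x^T A^T y = x^T (A^*) y. Since this holds for all x, y, we must have A^* = A^T. Therefore
A^* =
[[1, 2, 3],
 [0, 3, -3],
 [0, 3, 2]].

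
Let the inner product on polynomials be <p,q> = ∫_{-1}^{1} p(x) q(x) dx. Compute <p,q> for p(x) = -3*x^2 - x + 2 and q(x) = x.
<p,q> = -2/3

Expand the product: p(x)·q(x) = -3*x^3 - x^2 + 2*x.
∫_{-1}^{1} of each monomial x^k gives [2/(k+1) if k even, 0 if k odd]. Integrating term-by-term (or equivalently evaluating the antiderivative F(x) = -3*x^4/4 - x^3/3 + x^2 at the endpoints):
  F(1) − F(−1) = -1/12 − (7/12) = -2/3.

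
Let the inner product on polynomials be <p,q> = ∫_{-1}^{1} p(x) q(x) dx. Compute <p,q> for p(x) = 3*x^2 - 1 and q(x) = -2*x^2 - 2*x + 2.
<p,q> = -16/15

Expand the product: p(x)·q(x) = -6*x^4 - 6*x^3 + 8*x^2 + 2*x - 2.
∫_{-1}^{1} of each monomial x^k gives [2/(k+1) if k even, 0 if k odd]. Integrating term-by-term (or equivalently evaluating the antiderivative F(x) = -6*x^5/5 - 3*x^4/2 + 8*x^3/3 + x^2 - 2*x at the endpoints):
  F(1) − F(−1) = -31/30 − (1/30) = -16/15.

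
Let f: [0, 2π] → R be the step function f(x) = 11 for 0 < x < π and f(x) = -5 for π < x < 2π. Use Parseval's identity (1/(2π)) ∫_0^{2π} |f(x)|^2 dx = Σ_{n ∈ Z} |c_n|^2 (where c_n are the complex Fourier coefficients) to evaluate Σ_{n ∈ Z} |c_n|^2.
Σ |c_n|^2 = 73

Parseval equates the L^2 energy of f (normalised by 1/(2π)) with the ℓ^2 sum of its Fourier coefficients: (1/(2π)) ∫_0^{2π} |f|^2 = Σ |c_n|^2.
Compute the left side: (1/(2π)) [∫_0^π 11^2 dx + ∫_π^{2π} (-5)^2 dx] = (1/(2π)) · (121π + 25π) = (121 + 25)/2 = 73.
So Σ_{n ∈ Z} |c_n|^2 = 73.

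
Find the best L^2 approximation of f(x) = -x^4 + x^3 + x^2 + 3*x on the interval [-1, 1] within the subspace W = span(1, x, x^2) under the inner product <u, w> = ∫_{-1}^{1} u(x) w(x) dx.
g(x) = x^2/7 + 18*x/5 + 3/35

The best approximation g ∈ W is the orthogonal projection of f onto W. Writing g = a_0 + a_1 x + a_2 x^2, the coefficients solve the normal equations G · a = b where
  G_{ij} = <φ_i, φ_j> and b_i = <f, φ_i>, with φ_0 = 1, φ_1 = x, φ_2 = x^2.
G =
  [2, 0, 2/3]
  [0, 2/3, 0]
  [2/3, 0, 2/5],
b = (4/15, 12/5, 4/35).
Solving gives a_0 = 3/35, a_1 = 18/5, a_2 = 1/7, so
  g(x) = x^2/7 + 18*x/5 + 3/35.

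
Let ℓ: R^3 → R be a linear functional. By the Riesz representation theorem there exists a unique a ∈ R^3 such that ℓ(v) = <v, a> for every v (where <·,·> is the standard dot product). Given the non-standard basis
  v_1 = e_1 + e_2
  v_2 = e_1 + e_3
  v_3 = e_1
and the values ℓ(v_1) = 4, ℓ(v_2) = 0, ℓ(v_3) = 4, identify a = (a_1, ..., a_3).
a = (4, 0, -4)

Write a = (a_1, ..., a_3) in the standard basis. For each basis vector v_i, ℓ(v_i) = <v_i, a> is a linear equation in the a_j's. Collect the n equations into a matrix system V a = ℓ, where row i of V is v_i (expressed in the standard basis). Since V is invertible (lower-triangular with 1s on the diagonal, up to permutation), solve by back-substitution:
  V =
[[1, 1, 0],
 [1, 0, 1],
 [1, 0, 0]]
  V a = (4, 0, 4)
Solving gives a = (4, 0, -4).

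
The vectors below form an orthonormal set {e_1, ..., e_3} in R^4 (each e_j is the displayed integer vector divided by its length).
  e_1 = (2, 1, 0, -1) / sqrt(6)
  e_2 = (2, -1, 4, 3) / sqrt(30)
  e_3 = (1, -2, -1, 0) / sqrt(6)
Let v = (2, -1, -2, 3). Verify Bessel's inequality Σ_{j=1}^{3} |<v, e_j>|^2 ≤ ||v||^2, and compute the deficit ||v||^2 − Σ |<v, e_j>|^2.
Σ |<v, e_j>|^2 = 36/5; ||v||^2 = 18; deficit = 54/5

Write each e_j = u_j / sqrt(<u_j, u_j>) where u_j is the displayed integer vector. Then <v, e_j> = <v, u_j> / sqrt(<u_j, u_j>), so |<v, e_j>|^2 = <v, u_j>^2 / <u_j, u_j>.
Coefficients: <v, e_1> = 0/sqrt(6), <v, e_2> = 6/sqrt(30), <v, e_3> = 6/sqrt(6).
Square and sum: Σ |<v, e_j>|^2 = 36/5.
Compute ||v||^2 = v·v = 18.
Deficit = 18 − 36/5 = 54/5 ≥ 0, confirming Bessel's inequality. (The deficit equals ||v − Σ <v,e_j> e_j||^2, the squared distance from v to span{e_j}.)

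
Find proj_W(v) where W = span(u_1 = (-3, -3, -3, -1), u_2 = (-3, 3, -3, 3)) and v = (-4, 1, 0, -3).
proj_W(v) = (-41/27, -25/27, -41/27, -1/9)

Set up U = [u_1 | ... | u_2] ∈ R^(4×2). The projector onto W = col(U) is P = U (U^T U)^(-1) U^T.
Compute U^T U =
  [28, 6]
  [6, 36],
and U^T v = (12, 6).
Solve U^T U · c = U^T v for the coefficients: c = (11/27, 8/81). The projection is proj_W(v) = U c.
Check: (v - proj_W(v)) · u_1 = 0  (should be 0).
Check: (v - proj_W(v)) · u_2 = 0  (should be 0).
Result: proj_W(v) = (-41/27, -25/27, -41/27, -1/9).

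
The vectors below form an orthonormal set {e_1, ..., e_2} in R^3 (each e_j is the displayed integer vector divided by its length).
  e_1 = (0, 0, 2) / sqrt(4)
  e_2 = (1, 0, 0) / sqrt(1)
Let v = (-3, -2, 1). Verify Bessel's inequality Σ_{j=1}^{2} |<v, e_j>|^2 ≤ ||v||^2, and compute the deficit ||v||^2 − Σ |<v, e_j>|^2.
Σ |<v, e_j>|^2 = 10; ||v||^2 = 14; deficit = 4

Write each e_j = u_j / sqrt(<u_j, u_j>) where u_j is the displayed integer vector. Then <v, e_j> = <v, u_j> / sqrt(<u_j, u_j>), so |<v, e_j>|^2 = <v, u_j>^2 / <u_j, u_j>.
Coefficients: <v, e_1> = 2/sqrt(4), <v, e_2> = -3/sqrt(1).
Square and sum: Σ |<v, e_j>|^2 = 10.
Compute ||v||^2 = v·v = 14.
Deficit = 14 − 10 = 4 ≥ 0, confirming Bessel's inequality. (The deficit equals ||v − Σ <v,e_j> e_j||^2, the squared distance from v to span{e_j}.)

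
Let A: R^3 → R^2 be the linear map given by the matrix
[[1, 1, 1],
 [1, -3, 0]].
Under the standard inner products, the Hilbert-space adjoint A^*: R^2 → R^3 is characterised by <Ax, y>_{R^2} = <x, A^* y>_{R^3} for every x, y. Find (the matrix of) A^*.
A^* = A^T =
[[1, 1],
 [1, -3],
 [1, 0]]

For real matrices with standard dot products, the defining identity <Ax, y> = <x, A^* y> gives (Ax)^T y = x^T (A^*) y, i.e. x^T A^T y = x^T (A^*) y. Since this holds for all x, y, we must have A^* = A^T. Therefore
A^* =
[[1, 1],
 [1, -3],
 [1, 0]].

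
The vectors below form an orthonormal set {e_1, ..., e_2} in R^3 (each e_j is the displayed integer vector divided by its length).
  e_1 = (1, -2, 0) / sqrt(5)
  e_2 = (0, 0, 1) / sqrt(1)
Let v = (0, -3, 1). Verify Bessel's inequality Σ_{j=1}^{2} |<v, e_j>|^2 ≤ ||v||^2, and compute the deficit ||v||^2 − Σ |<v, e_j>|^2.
Σ |<v, e_j>|^2 = 41/5; ||v||^2 = 10; deficit = 9/5

Write each e_j = u_j / sqrt(<u_j, u_j>) where u_j is the displayed integer vector. Then <v, e_j> = <v, u_j> / sqrt(<u_j, u_j>), so |<v, e_j>|^2 = <v, u_j>^2 / <u_j, u_j>.
Coefficients: <v, e_1> = 6/sqrt(5), <v, e_2> = 1/sqrt(1).
Square and sum: Σ |<v, e_j>|^2 = 41/5.
Compute ||v||^2 = v·v = 10.
Deficit = 10 − 41/5 = 9/5 ≥ 0, confirming Bessel's inequality. (The deficit equals ||v − Σ <v,e_j> e_j||^2, the squared distance from v to span{e_j}.)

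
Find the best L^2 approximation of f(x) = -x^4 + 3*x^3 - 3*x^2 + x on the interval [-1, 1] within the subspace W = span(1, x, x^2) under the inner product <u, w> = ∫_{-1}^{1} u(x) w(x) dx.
g(x) = -27*x^2/7 + 14*x/5 + 3/35

The best approximation g ∈ W is the orthogonal projection of f onto W. Writing g = a_0 + a_1 x + a_2 x^2, the coefficients solve the normal equations G · a = b where
  G_{ij} = <φ_i, φ_j> and b_i = <f, φ_i>, with φ_0 = 1, φ_1 = x, φ_2 = x^2.
G =
  [2, 0, 2/3]
  [0, 2/3, 0]
  [2/3, 0, 2/5],
b = (-12/5, 28/15, -52/35).
Solving gives a_0 = 3/35, a_1 = 14/5, a_2 = -27/7, so
  g(x) = -27*x^2/7 + 14*x/5 + 3/35.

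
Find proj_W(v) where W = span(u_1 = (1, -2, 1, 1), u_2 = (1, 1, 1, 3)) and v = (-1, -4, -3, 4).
proj_W(v) = (88/75, -164/75, 88/75, 32/25)

Set up U = [u_1 | ... | u_2] ∈ R^(4×2). The projector onto W = col(U) is P = U (U^T U)^(-1) U^T.
Compute U^T U =
  [7, 3]
  [3, 12],
and U^T v = (8, 4).
Solve U^T U · c = U^T v for the coefficients: c = (28/25, 4/75). The projection is proj_W(v) = U c.
Check: (v - proj_W(v)) · u_1 = 0  (should be 0).
Check: (v - proj_W(v)) · u_2 = 0  (should be 0).
Result: proj_W(v) = (88/75, -164/75, 88/75, 32/25).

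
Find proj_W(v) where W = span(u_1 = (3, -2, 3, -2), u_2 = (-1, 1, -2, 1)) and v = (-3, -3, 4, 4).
proj_W(v) = (-44/13, -1/13, 47/13, -1/13)

Set up U = [u_1 | ... | u_2] ∈ R^(4×2). The projector onto W = col(U) is P = U (U^T U)^(-1) U^T.
Compute U^T U =
  [26, -13]
  [-13, 7],
and U^T v = (1, -4).
Solve U^T U · c = U^T v for the coefficients: c = (-45/13, -7). The projection is proj_W(v) = U c.
Check: (v - proj_W(v)) · u_1 = 0  (should be 0).
Check: (v - proj_W(v)) · u_2 = 0  (should be 0).
Result: proj_W(v) = (-44/13, -1/13, 47/13, -1/13).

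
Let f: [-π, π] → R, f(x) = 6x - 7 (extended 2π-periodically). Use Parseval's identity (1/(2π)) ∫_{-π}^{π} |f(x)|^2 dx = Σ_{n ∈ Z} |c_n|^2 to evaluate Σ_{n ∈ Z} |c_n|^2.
Σ |c_n|^2 = 12π^2 + 49

Expand and integrate term by term over [-π, π]:
  ∫ (6x)^2 dx = 36·(2π^3/3); ∫ 2·6·(-7)·x dx = 0 (odd integrand); ∫ (-7)^2 dx = 49·2π.
So (1/(2π)) ∫_{-π}^{π} (6x - 7)^2 dx = 36π^2/3 + 49 = 12π^2 + 49.
Parseval ⇒ Σ |c_n|^2 = 12π^2 + 49.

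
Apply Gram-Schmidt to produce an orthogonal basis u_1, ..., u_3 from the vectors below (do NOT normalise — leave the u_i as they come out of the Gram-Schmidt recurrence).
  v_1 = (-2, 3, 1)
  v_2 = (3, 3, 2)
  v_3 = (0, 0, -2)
Orthogonal basis:
  u_1 = (-2, 3, 1)
  u_2 = (26/7, 27/14, 23/14)
  u_3 = (90/283, 210/283, -450/283)

Apply the Gram-Schmidt recurrence
  u_1 = v_1
  u_i = v_i − Σ_{j<i} ((v_i · u_j) / (u_j · u_j)) · u_j.

Step by step this gives:
  u_1 = (-2, 3, 1)
  u_2 = (26/7, 27/14, 23/14)
  u_3 = (90/283, 210/283, -450/283)

Orthogonality check:
  u_2 · u_1 = 0 (should be 0)
  u_3 · u_1 = 0 (should be 0)
  u_3 · u_2 = 0 (should be 0)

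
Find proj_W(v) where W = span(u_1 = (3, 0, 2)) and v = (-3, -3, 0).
proj_W(v) = (-27/13, 0, -18/13)

Set up U = [u_1 | ... | u_1] ∈ R^(3×1). The projector onto W = col(U) is P = U (U^T U)^(-1) U^T.
Compute U^T U =
  [13],
and U^T v = (-9).
Solve U^T U · c = U^T v for the coefficients: c = (-9/13). The projection is proj_W(v) = U c.
Check: (v - proj_W(v)) · u_1 = 0  (should be 0).
Result: proj_W(v) = (-27/13, 0, -18/13).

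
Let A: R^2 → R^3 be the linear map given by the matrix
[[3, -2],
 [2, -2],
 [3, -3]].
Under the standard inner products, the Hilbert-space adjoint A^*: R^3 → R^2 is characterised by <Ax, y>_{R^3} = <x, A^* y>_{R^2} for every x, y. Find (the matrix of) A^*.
A^* = A^T =
[[3, 2, 3],
 [-2, -2, -3]]

For real matrices with standard dot products, the defining identity <Ax, y> = <x, A^* y> gives (Ax)^T y = x^T (A^*) y, i.e. x^T A^T y = x^T (A^*) y. Since this holds for all x, y, we must have A^* = A^T. Therefore
A^* =
[[3, 2, 3],
 [-2, -2, -3]].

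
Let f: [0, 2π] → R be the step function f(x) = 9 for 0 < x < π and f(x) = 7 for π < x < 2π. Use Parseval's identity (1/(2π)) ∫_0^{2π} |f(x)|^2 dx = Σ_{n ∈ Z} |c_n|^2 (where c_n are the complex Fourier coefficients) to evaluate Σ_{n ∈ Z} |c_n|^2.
Σ |c_n|^2 = 65

Parseval equates the L^2 energy of f (normalised by 1/(2π)) with the ℓ^2 sum of its Fourier coefficients: (1/(2π)) ∫_0^{2π} |f|^2 = Σ |c_n|^2.
Compute the left side: (1/(2π)) [∫_0^π 9^2 dx + ∫_π^{2π} 7^2 dx] = (1/(2π)) · (81π + 49π) = (81 + 49)/2 = 65.
So Σ_{n ∈ Z} |c_n|^2 = 65.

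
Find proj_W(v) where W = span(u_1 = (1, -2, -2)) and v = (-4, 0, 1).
proj_W(v) = (-2/3, 4/3, 4/3)

Set up U = [u_1 | ... | u_1] ∈ R^(3×1). The projector onto W = col(U) is P = U (U^T U)^(-1) U^T.
Compute U^T U =
  [9],
and U^T v = (-6).
Solve U^T U · c = U^T v for the coefficients: c = (-2/3). The projection is proj_W(v) = U c.
Check: (v - proj_W(v)) · u_1 = 0  (should be 0).
Result: proj_W(v) = (-2/3, 4/3, 4/3).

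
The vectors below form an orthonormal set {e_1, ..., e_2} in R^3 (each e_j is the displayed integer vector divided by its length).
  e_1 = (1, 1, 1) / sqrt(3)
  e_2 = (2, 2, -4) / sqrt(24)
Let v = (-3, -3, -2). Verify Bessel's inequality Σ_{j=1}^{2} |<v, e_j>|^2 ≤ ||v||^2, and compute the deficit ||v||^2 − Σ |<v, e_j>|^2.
Σ |<v, e_j>|^2 = 22; ||v||^2 = 22; deficit = 0

Write each e_j = u_j / sqrt(<u_j, u_j>) where u_j is the displayed integer vector. Then <v, e_j> = <v, u_j> / sqrt(<u_j, u_j>), so |<v, e_j>|^2 = <v, u_j>^2 / <u_j, u_j>.
Coefficients: <v, e_1> = -8/sqrt(3), <v, e_2> = -4/sqrt(24).
Square and sum: Σ |<v, e_j>|^2 = 22.
Compute ||v||^2 = v·v = 22.
Deficit = 22 − 22 = 0 ≥ 0, confirming Bessel's inequality. (The deficit equals ||v − Σ <v,e_j> e_j||^2, the squared distance from v to span{e_j}.)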